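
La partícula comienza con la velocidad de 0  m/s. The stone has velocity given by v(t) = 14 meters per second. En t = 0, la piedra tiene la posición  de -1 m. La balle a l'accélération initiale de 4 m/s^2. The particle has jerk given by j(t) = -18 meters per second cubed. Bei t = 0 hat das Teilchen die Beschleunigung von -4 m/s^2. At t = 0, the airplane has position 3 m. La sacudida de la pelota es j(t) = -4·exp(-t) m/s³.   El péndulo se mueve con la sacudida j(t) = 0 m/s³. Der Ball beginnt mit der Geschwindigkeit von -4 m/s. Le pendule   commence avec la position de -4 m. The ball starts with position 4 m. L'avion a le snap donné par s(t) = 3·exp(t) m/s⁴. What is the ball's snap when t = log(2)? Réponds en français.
En partant du jerk j(t) = -4·exp(-t), nous prenons 1 dérivée. En dérivant le jerk, nous obtenons le snap: s(t) = 4·exp(-t). Nous avons le snap s(t) = 4·exp(-t). En substituant t = log(2): s(log(2)) = 2.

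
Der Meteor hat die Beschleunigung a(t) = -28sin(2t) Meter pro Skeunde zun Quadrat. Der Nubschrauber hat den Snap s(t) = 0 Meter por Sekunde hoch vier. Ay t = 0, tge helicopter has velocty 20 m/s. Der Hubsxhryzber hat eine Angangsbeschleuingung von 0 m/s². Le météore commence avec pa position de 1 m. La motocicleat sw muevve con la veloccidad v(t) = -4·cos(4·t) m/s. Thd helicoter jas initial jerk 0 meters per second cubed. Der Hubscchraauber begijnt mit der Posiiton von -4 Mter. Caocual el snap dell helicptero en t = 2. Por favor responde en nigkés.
We have snap s(t) = 0. Substituting t = 2: s(2) = 0.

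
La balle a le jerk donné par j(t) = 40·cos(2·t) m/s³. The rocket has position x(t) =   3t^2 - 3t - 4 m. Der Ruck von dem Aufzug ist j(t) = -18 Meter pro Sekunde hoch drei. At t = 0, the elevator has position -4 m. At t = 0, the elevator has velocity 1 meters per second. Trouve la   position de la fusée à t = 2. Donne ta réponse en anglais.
Using x(t) = 3·t^2 - 3·t - 4 and substituting t = 2, we find x = 2.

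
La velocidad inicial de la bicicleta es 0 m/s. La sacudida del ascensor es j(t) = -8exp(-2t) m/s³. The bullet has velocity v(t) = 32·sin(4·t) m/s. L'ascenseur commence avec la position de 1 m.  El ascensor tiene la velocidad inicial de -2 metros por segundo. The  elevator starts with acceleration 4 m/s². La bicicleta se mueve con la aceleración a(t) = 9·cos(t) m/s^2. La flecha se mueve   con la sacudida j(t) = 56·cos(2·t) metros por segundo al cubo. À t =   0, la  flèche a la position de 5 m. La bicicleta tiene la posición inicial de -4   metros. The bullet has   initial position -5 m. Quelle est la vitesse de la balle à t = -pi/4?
Nous avons la vitesse v(t) = 32·sin(4·t). En substituant t = -pi/4: v(-pi/4) = 0.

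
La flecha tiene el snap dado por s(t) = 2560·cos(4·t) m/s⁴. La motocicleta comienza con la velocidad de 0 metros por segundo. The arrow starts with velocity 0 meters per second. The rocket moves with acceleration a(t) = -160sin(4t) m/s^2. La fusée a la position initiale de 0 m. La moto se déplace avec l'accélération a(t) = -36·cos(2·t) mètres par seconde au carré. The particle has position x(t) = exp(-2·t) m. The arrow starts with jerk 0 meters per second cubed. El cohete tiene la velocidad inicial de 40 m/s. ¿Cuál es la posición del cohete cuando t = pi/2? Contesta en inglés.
We need to integrate our acceleration equation a(t) = -160·sin(4·t) 2 times. Taking ∫a(t)dt and applying v(0) = 40, we find v(t) = 40·cos(4·t). The integral of velocity, with x(0) = 0, gives position: x(t) = 10·sin(4·t). From the given position equation x(t) = 10·sin(4·t), we substitute t = pi/2 to get x = 0.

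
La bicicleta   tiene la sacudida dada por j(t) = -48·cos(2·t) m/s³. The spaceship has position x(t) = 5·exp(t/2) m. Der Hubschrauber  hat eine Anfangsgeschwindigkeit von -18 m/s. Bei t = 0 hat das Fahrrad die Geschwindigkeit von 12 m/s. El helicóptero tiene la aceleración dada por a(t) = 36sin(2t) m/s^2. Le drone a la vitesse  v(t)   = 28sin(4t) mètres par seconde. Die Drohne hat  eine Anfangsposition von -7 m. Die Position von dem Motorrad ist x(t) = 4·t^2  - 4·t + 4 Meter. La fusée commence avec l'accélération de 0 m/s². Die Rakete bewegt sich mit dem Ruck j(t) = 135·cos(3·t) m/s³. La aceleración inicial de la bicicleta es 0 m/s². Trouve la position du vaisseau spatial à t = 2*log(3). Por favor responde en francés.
En utilisant x(t) = 5·exp(t/2) et en substituant t = 2*log(3), nous trouvons x = 15.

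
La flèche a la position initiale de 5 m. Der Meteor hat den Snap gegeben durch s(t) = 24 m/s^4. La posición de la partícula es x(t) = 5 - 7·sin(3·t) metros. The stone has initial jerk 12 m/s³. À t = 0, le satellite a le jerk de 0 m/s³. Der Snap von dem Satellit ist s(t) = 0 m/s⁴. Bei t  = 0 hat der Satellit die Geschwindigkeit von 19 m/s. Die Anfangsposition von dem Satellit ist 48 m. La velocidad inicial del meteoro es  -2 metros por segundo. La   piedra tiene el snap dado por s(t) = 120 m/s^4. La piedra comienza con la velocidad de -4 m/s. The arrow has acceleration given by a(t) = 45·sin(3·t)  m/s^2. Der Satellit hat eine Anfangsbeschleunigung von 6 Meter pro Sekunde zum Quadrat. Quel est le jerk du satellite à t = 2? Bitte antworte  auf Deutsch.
Wir müssen unsere Gleichung für den Snap s(t) = 0 1-mal integrieren. Das Integral von dem Snap ist der Ruck. Mit j(0) = 0 erhalten wir j(t) = 0. Wir haben den Ruck j(t) = 0. Durch Einsetzen von t = 2: j(2) = 0.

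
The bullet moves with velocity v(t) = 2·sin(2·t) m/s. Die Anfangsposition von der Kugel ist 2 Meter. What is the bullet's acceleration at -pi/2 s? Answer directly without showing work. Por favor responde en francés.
L'accélération à t = -pi/2 est a = -4.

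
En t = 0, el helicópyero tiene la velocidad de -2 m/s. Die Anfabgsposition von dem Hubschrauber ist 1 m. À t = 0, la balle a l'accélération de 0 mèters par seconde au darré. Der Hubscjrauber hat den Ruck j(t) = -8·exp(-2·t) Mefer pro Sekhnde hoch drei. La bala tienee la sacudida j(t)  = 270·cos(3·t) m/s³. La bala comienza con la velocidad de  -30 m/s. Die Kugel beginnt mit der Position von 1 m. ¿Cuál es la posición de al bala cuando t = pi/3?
Partiendo de la sacudida j(t) = 270·cos(3·t), tomamos 3 antiderivadas. Integrando la sacudida y usando la condición inicial a(0) = 0, obtenemos a(t) = 90·sin(3·t). La integral de la aceleración es la velocidad. Usando v(0) = -30, obtenemos v(t) = -30·cos(3·t). La antiderivada de la velocidad es la posición. Usando x(0) = 1, obtenemos x(t) = 1 - 10·sin(3·t). Tenemos la posición x(t) = 1 - 10·sin(3·t). Sustituyendo t = pi/3: x(pi/3) = 1.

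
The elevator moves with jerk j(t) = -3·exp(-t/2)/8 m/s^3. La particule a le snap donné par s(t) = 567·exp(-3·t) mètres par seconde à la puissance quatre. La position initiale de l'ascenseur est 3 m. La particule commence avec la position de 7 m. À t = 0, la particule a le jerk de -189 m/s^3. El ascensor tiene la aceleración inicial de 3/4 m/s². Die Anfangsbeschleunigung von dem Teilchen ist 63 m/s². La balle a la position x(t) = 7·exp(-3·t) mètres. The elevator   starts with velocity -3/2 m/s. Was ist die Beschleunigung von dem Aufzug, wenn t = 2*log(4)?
Wir müssen die Stammfunktion unserer Gleichung für den Ruck j(t) = -3·exp(-t/2)/8 1-mal finden. Mit ∫j(t)dt und Anwendung von a(0) = 3/4, finden wir a(t) = 3·exp(-t/2)/4. Wir haben die Beschleunigung a(t) = 3·exp(-t/2)/4. Durch Einsetzen von t = 2*log(4): a(2*log(4)) = 3/16.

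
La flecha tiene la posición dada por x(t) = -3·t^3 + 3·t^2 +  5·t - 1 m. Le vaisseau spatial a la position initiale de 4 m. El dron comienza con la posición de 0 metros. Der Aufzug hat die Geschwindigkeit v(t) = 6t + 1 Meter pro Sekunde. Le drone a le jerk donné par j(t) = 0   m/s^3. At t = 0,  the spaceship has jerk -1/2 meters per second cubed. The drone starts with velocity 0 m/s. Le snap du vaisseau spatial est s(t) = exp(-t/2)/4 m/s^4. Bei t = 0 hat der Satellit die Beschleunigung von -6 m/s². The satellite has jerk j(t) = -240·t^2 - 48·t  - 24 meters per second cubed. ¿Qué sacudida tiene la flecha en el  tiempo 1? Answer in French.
En partant de la position x(t) = -3·t^3 + 3·t^2 + 5·t - 1, nous prenons 3 dérivées. En dérivant la position, nous obtenons la vitesse: v(t) = -9·t^2 + 6·t + 5. En prenant d/dt de v(t), nous trouvons a(t) = 6 - 18·t. La dérivée de l'accélération donne le jerk: j(t) = -18. En utilisant j(t) = -18 et en substituant t = 1, nous trouvons j = -18.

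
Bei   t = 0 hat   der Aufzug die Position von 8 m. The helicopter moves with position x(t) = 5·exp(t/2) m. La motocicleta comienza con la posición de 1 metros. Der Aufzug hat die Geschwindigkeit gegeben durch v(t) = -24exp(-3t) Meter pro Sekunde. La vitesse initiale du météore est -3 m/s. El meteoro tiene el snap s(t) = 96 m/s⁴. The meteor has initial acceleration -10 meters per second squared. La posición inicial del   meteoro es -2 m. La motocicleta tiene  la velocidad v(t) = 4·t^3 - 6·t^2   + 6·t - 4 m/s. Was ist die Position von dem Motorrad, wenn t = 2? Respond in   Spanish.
Para resolver esto, necesitamos tomar 1 antiderivada de nuestra ecuación de la velocidad v(t) = 4·t^3 - 6·t^2 + 6·t - 4. Integrando la velocidad y usando la condición inicial x(0) = 1, obtenemos x(t) = t^4 - 2·t^3 + 3·t^2 - 4·t + 1. De la ecuación de la posición x(t) = t^4 - 2·t^3 + 3·t^2 - 4·t + 1, sustituimos t = 2 para obtener x = 5.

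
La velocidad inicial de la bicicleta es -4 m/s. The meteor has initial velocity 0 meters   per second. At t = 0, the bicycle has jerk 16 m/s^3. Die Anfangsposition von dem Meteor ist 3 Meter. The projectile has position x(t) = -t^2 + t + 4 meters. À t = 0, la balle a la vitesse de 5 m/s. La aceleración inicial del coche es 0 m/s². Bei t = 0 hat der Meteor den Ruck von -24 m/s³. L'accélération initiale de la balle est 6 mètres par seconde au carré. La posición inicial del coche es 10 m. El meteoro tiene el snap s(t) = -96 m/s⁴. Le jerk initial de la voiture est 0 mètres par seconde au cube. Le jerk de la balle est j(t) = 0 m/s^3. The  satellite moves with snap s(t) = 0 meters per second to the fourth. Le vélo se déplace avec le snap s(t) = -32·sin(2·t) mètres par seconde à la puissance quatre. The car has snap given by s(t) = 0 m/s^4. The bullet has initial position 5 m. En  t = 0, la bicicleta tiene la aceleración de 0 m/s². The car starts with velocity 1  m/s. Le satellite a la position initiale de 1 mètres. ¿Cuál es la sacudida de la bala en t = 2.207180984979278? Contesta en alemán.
Wir haben den Ruck j(t) = 0. Durch Einsetzen von t = 2.207180984979278: j(2.207180984979278) = 0.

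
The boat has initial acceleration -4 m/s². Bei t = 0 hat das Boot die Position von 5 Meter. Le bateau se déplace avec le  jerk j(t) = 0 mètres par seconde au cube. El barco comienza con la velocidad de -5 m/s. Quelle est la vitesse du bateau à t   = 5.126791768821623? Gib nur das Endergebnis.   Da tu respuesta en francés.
v(5.126791768821623) = -25.5071670752865.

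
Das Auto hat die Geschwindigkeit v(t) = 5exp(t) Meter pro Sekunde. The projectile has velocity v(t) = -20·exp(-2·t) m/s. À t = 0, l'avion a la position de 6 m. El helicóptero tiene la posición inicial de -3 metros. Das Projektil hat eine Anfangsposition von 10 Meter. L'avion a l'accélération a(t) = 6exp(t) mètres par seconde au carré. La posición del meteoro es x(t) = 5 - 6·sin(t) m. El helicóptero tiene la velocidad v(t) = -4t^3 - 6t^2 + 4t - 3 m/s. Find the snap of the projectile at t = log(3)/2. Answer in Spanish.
Partiendo de la velocidad v(t) = -20·exp(-2·t), tomamos 3 derivadas. La derivada de la velocidad da la aceleración: a(t) = 40·exp(-2·t). Tomando d/dt de a(t), encontramos j(t) = -80·exp(-2·t). Tomando d/dt de j(t), encontramos s(t) = 160·exp(-2·t). Tenemos el snap s(t) = 160·exp(-2·t). Sustituyendo t = log(3)/2: s(log(3)/2) = 160/3.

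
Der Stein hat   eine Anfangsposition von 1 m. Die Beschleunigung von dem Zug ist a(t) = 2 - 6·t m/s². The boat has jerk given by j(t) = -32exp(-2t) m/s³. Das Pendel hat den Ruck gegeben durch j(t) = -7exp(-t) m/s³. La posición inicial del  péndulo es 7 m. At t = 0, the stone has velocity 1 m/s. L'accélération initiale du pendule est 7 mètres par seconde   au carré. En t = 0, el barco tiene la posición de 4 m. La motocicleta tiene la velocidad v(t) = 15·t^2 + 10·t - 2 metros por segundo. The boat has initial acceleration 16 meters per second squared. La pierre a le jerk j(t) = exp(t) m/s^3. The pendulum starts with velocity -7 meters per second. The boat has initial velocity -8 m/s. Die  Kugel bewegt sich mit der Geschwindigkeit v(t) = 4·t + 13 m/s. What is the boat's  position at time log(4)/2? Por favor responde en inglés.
We need to integrate our jerk equation j(t) = -32·exp(-2·t) 3 times. Taking ∫j(t)dt and applying a(0) = 16, we find a(t) = 16·exp(-2·t). Integrating acceleration and using the initial condition v(0) = -8, we get v(t) = -8·exp(-2·t). The integral of velocity, with x(0) = 4, gives position: x(t) = 4·exp(-2·t). We have position x(t) = 4·exp(-2·t). Substituting t = log(4)/2: x(log(4)/2) = 1.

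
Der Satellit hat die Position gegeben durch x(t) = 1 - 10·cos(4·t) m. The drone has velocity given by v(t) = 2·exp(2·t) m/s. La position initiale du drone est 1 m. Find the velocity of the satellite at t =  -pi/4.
Starting from position x(t) = 1 - 10·cos(4·t), we take 1 derivative. The derivative of position gives velocity: v(t) = 40·sin(4·t). Using v(t) = 40·sin(4·t) and substituting t = -pi/4, we find v = 0.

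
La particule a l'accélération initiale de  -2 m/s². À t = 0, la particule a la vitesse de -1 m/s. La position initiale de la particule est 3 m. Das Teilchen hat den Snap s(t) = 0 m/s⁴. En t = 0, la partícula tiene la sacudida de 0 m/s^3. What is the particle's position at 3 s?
To find the answer, we compute 4 integrals of s(t) = 0. Integrating snap and using the initial condition j(0) = 0, we get j(t) = 0. Finding the antiderivative of j(t) and using a(0) = -2: a(t) = -2. The integral of acceleration, with v(0) = -1, gives velocity: v(t) = -2·t - 1. The antiderivative of velocity is position. Using x(0) = 3, we get x(t) = -t^2 - t + 3. From the given position equation x(t) = -t^2 - t + 3, we substitute t = 3 to get x = -9.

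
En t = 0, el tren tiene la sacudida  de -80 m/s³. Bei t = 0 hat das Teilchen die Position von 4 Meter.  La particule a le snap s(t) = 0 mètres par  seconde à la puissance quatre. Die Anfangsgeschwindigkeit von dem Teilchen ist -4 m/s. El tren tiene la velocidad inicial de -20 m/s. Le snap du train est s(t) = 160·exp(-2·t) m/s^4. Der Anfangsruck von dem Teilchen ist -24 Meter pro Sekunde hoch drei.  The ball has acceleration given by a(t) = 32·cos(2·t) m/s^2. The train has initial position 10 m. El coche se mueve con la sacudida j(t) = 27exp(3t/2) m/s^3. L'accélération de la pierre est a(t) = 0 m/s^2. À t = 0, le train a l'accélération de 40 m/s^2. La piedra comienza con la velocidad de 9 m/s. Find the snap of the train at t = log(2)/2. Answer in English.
Using s(t) = 160·exp(-2·t) and substituting t = log(2)/2, we find s = 80.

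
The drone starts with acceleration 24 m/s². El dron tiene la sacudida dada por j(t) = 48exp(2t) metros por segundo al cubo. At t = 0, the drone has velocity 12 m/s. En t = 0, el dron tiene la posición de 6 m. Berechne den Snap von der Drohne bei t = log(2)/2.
Ausgehend von dem Ruck j(t) = 48·exp(2·t), nehmen wir 1 Ableitung. Durch Ableiten von dem Ruck erhalten wir den Snap: s(t) = 96·exp(2·t). Mit s(t) = 96·exp(2·t) und Einsetzen von t = log(2)/2, finden wir s = 192.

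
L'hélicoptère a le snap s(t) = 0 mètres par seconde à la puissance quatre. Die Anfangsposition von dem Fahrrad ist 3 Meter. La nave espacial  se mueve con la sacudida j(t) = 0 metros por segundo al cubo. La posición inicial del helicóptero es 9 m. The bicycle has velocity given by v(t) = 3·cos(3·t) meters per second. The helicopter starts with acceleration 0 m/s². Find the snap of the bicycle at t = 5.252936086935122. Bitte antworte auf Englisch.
We must differentiate our velocity equation v(t) = 3·cos(3·t) 3 times. Taking d/dt of v(t), we find a(t) = -9·sin(3·t). Differentiating acceleration, we get jerk: j(t) = -27·cos(3·t). Taking d/dt of j(t), we find s(t) = 81·sin(3·t). Using s(t) = 81·sin(3·t) and substituting t = 5.252936086935122, we find s = -4.11667014118069.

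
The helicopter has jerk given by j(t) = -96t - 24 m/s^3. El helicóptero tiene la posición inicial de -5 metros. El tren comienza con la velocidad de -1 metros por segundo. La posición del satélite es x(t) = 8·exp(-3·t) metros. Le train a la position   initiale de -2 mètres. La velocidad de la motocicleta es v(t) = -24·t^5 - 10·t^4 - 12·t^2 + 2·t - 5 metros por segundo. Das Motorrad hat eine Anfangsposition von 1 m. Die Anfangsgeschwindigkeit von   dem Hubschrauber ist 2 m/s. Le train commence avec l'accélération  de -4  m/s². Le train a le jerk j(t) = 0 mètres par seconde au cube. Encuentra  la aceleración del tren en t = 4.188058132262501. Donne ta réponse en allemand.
Wir müssen die Stammfunktion unserer Gleichung für den Ruck j(t) = 0 1-mal finden. Die Stammfunktion von dem Ruck ist die Beschleunigung. Mit a(0) = -4 erhalten wir a(t) = -4. Aus der Gleichung für die Beschleunigung a(t) = -4, setzen wir t = 4.188058132262501 ein und erhalten a = -4.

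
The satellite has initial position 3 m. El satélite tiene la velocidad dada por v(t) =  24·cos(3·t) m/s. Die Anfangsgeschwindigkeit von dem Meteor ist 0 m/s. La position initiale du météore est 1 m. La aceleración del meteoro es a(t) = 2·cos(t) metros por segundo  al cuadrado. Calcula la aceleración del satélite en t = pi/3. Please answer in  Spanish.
Partiendo de la velocidad v(t) = 24·cos(3·t), tomamos 1 derivada. Tomando d/dt de v(t), encontramos a(t) = -72·sin(3·t). De la ecuación de la aceleración a(t) = -72·sin(3·t), sustituimos t = pi/3 para obtener a = 0.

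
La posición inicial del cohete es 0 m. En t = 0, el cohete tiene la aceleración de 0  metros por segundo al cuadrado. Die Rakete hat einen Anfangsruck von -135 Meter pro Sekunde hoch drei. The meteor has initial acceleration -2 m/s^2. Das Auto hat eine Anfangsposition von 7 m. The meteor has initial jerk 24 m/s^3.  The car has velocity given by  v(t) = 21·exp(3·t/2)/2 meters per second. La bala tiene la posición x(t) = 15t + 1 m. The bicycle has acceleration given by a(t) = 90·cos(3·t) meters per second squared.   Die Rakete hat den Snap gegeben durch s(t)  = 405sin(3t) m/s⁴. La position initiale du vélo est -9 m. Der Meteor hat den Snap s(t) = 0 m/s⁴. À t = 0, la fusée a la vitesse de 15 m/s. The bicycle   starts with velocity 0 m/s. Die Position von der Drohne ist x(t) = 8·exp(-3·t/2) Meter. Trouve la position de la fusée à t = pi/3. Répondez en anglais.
To find the answer, we compute 4 antiderivatives of s(t) = 405·sin(3·t). The integral of snap, with j(0) = -135, gives jerk: j(t) = -135·cos(3·t). Taking ∫j(t)dt and applying a(0) = 0, we find a(t) = -45·sin(3·t). Finding the integral of a(t) and using v(0) = 15: v(t) = 15·cos(3·t). Taking ∫v(t)dt and applying x(0) = 0, we find x(t) = 5·sin(3·t). Using x(t) = 5·sin(3·t) and substituting t = pi/3, we find x = 0.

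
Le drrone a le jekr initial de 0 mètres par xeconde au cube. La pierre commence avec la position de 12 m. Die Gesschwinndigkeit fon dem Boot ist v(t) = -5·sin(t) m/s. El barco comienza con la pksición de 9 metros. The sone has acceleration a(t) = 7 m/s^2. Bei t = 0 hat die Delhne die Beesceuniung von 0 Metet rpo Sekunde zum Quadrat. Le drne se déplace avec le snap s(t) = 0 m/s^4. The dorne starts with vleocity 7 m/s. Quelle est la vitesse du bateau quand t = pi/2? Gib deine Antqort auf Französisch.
En utilisant v(t) = -5·sin(t) et en substituant t = pi/2, nous trouvons v = -5.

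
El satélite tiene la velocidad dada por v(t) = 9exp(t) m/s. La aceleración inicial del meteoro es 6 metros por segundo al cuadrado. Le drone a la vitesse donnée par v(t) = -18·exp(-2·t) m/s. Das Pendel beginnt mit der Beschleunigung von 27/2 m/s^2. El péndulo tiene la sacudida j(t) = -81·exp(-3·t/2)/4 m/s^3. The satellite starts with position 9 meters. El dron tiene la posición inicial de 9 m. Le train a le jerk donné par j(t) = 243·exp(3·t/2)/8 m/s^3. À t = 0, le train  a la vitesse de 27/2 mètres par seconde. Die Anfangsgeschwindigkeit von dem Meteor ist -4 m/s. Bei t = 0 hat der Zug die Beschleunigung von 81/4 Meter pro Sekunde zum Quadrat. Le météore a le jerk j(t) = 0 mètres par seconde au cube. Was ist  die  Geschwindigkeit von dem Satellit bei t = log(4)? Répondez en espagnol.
Usando v(t) = 9·exp(t) y sustituyendo t = log(4), encontramos v = 36.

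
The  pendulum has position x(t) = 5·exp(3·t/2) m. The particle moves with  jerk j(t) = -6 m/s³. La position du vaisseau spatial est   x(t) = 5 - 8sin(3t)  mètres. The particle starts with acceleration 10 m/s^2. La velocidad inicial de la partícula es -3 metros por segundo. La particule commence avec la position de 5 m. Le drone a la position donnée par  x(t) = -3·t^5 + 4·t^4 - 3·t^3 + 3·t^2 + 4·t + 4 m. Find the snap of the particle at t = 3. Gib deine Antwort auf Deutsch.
Wir müssen unsere Gleichung für den Ruck j(t) = -6 1-mal ableiten. Durch Ableiten von dem Ruck erhalten wir den Snap: s(t) = 0. Wir haben den Snap s(t) = 0. Durch Einsetzen von t = 3: s(3) = 0.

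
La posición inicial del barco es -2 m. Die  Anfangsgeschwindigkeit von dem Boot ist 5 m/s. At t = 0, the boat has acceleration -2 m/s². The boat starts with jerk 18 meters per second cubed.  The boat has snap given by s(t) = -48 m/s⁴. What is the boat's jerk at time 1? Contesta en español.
Partiendo del snap s(t) = -48, tomamos 1 integral. La integral del snap es la sacudida. Usando j(0) = 18, obtenemos j(t) = 18 - 48·t. Tenemos la sacudida j(t) = 18 - 48·t. Sustituyendo t = 1: j(1) = -30.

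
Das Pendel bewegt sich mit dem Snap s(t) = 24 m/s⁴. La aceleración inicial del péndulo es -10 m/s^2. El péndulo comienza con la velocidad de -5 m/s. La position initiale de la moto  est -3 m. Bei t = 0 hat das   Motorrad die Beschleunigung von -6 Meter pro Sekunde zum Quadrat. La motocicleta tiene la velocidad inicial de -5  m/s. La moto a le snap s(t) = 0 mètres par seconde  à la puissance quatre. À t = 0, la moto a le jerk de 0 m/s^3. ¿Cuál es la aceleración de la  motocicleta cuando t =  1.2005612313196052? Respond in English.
We must find the integral of our snap equation s(t) = 0 2 times. Finding the integral of s(t) and using j(0) = 0: j(t) = 0. Integrating jerk and using the initial condition a(0) = -6, we get a(t) = -6. From the given acceleration equation a(t) = -6, we substitute t = 1.2005612313196052 to get a = -6.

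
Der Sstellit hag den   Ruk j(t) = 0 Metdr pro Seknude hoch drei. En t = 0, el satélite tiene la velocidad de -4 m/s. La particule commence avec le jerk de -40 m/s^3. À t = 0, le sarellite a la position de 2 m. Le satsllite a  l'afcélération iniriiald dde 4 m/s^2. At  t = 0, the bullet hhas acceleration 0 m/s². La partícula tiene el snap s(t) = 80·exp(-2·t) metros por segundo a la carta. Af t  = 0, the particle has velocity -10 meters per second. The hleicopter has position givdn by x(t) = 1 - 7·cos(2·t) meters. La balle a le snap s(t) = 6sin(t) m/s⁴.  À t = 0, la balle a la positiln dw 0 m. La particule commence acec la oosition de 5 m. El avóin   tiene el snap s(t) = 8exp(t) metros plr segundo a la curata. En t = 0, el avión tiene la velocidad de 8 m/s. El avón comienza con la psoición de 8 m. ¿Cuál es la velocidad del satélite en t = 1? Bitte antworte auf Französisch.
En partant du jerk j(t) = 0, nous prenons 2 primitives. L'intégrale du jerk est l'accélération. En utilisant a(0) = 4, nous obtenons a(t) = 4. La primitive de l'accélération est la vitesse. En utilisant v(0) = -4, nous obtenons v(t) = 4·t - 4. De l'équation de la vitesse v(t) = 4·t - 4, nous substituons t = 1 pour obtenir v = 0.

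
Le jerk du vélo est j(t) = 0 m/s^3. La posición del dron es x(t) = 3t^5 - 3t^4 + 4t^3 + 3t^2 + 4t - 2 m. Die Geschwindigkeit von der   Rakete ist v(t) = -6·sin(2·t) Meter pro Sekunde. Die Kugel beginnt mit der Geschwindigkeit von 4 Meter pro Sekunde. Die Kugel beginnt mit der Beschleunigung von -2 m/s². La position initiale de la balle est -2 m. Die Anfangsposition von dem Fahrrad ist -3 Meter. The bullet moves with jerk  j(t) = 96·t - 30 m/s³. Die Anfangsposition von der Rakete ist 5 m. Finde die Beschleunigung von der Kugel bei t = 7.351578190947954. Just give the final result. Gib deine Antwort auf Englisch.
The acceleration at t = 7.351578190947954 is a = 2371.64634535740.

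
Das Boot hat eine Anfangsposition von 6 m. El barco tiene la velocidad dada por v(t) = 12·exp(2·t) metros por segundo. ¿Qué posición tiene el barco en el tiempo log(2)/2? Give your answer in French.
Nous devons intégrer notre équation de la vitesse v(t) = 12·exp(2·t) 1 fois. En prenant ∫v(t)dt et en appliquant x(0) = 6, nous trouvons x(t) = 6·exp(2·t). De l'équation de la position x(t) = 6·exp(2·t), nous substituons t = log(2)/2 pour obtenir x = 12.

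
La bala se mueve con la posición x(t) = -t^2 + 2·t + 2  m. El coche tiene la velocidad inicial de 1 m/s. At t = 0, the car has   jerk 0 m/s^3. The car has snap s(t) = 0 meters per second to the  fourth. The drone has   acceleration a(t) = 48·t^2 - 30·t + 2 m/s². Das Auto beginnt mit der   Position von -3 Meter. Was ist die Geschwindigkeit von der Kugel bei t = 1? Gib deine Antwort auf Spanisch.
Debemos derivar nuestra ecuación de la posición x(t) = -t^2 + 2·t + 2 1 vez. La derivada de la posición da la velocidad: v(t) = 2 - 2·t. Usando v(t) = 2 - 2·t y sustituyendo t = 1, encontramos v = 0.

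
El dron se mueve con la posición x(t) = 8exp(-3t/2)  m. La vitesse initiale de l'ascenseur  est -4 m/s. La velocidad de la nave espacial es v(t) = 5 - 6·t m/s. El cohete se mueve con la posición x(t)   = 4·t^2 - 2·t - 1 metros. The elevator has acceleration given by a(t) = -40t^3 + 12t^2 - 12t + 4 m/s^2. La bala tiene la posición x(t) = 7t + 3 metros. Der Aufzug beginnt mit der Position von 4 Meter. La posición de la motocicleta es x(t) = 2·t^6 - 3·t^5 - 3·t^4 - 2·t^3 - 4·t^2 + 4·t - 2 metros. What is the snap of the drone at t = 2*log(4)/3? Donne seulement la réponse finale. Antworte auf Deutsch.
Die Antwort ist 81/8.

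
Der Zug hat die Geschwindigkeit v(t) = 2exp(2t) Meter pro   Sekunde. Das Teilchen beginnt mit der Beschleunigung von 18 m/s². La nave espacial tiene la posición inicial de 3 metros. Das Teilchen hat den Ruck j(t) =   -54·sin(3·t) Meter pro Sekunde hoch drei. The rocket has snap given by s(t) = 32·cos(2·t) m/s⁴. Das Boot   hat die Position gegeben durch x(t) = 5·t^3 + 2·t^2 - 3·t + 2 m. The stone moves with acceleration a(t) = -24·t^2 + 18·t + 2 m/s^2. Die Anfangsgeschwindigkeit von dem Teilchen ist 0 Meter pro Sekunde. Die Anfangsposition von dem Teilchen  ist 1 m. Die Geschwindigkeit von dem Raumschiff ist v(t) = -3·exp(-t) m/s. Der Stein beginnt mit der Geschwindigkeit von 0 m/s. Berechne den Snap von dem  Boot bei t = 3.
Um dies zu lösen, müssen wir 4 Ableitungen unserer Gleichung für die Position x(t) = 5·t^3 + 2·t^2 - 3·t + 2 nehmen. Die Ableitung von der Position ergibt die Geschwindigkeit: v(t) = 15·t^2 + 4·t - 3. Mit d/dt von v(t) finden wir a(t) = 30·t + 4. Mit d/dt von a(t) finden wir j(t) = 30. Durch Ableiten von dem Ruck erhalten wir den Snap: s(t) = 0. Aus der Gleichung für den Snap s(t) = 0, setzen wir t = 3 ein und erhalten s = 0.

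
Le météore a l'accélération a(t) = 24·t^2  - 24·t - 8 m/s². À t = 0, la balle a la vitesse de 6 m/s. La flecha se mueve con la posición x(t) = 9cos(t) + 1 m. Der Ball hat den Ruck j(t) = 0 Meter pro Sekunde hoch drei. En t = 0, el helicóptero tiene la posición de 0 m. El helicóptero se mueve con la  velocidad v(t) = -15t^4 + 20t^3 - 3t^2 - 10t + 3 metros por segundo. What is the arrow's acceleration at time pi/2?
We must differentiate our position equation x(t) = 9·cos(t) + 1 2 times. Differentiating position, we get velocity: v(t) = -9·sin(t). The derivative of velocity gives acceleration: a(t) = -9·cos(t). We have acceleration a(t) = -9·cos(t). Substituting t = pi/2: a(pi/2) = 0.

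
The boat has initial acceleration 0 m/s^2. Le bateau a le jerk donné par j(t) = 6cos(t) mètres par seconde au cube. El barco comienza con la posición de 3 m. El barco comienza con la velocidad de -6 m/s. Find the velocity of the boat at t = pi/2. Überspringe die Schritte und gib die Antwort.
The velocity at t = pi/2 is v = 0.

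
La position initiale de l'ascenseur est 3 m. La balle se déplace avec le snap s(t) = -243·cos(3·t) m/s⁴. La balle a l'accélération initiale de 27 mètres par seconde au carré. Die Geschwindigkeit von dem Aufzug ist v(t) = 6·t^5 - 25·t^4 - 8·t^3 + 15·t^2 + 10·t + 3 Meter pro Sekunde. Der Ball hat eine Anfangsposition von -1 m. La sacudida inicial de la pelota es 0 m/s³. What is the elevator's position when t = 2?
To find the answer, we compute 1 integral of v(t) = 6·t^5 - 25·t^4 - 8·t^3 + 15·t^2 + 10·t + 3. Finding the antiderivative of v(t) and using x(0) = 3: x(t) = t^6 - 5·t^5 - 2·t^4 + 5·t^3 + 5·t^2 + 3·t + 3. We have position x(t) = t^6 - 5·t^5 - 2·t^4 + 5·t^3 + 5·t^2 + 3·t + 3. Substituting t = 2: x(2) = -59.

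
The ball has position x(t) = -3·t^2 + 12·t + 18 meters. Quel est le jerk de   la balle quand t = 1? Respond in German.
Ausgehend von der Position x(t) = -3·t^2 + 12·t + 18, nehmen wir 3 Ableitungen. Mit d/dt von x(t) finden wir v(t) = 12 - 6·t. Mit d/dt von v(t) finden wir a(t) = -6. Die Ableitung von der Beschleunigung ergibt den Ruck: j(t) = 0. Mit j(t) = 0 und Einsetzen von t = 1, finden wir j = 0.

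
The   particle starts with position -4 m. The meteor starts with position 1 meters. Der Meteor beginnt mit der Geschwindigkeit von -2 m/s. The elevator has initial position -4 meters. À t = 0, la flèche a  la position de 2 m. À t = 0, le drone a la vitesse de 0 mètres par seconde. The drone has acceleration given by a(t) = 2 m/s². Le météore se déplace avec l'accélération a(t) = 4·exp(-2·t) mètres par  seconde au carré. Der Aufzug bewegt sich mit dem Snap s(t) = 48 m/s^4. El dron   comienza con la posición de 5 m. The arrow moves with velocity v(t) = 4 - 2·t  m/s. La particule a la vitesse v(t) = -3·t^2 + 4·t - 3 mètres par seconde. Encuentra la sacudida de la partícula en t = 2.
Debemos derivar nuestra ecuación de la velocidad v(t) = -3·t^2 + 4·t - 3 2 veces. Tomando d/dt de v(t), encontramos a(t) = 4 - 6·t. Derivando la aceleración, obtenemos la sacudida: j(t) = -6. De la ecuación de la sacudida j(t) = -6, sustituimos t = 2 para obtener j = -6.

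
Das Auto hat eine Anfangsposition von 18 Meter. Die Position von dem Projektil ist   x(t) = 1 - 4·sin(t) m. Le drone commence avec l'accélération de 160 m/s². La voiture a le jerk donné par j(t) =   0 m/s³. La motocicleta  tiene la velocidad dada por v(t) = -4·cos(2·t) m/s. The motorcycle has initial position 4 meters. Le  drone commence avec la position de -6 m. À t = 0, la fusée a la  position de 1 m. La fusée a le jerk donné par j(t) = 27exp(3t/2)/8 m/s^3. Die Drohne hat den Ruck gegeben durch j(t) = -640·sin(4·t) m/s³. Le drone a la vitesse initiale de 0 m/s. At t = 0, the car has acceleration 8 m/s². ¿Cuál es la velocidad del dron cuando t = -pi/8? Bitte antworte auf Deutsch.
Um dies zu lösen, müssen wir 2 Stammfunktionen unserer Gleichung für den Ruck j(t) = -640·sin(4·t) finden. Durch Integration von dem Ruck und Verwendung der Anfangsbedingung a(0) = 160, erhalten wir a(t) = 160·cos(4·t). Mit ∫a(t)dt und Anwendung von v(0) = 0, finden wir v(t) = 40·sin(4·t). Wir haben die Geschwindigkeit v(t) = 40·sin(4·t). Durch Einsetzen von t = -pi/8: v(-pi/8) = -40.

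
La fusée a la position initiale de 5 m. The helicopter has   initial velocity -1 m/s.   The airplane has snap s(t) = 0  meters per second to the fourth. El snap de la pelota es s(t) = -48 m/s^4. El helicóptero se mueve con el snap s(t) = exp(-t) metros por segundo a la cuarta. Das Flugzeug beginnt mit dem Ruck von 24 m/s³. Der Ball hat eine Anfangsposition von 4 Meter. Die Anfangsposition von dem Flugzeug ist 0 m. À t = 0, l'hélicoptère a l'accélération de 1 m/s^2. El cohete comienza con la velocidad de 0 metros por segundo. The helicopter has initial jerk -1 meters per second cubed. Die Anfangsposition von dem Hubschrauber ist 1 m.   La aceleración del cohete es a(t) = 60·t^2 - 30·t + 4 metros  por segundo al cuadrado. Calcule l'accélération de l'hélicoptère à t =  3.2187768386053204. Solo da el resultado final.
À t = 3.2187768386053204, a = 0.0400039596464873.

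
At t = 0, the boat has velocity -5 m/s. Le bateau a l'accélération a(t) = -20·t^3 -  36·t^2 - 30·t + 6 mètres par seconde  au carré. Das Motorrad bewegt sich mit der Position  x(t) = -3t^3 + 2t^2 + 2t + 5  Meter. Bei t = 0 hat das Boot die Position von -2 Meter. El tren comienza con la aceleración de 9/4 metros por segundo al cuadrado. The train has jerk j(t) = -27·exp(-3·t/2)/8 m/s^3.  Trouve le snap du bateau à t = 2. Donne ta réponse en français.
En partant de l'accélération a(t) = -20·t^3 - 36·t^2 - 30·t + 6, nous prenons 2 dérivées. La dérivée de l'accélération donne le jerk: j(t) = -60·t^2 - 72·t - 30. En dérivant le jerk, nous obtenons le snap: s(t) = -120·t - 72. Nous avons le snap s(t) = -120·t - 72. En substituant t = 2: s(2) = -312.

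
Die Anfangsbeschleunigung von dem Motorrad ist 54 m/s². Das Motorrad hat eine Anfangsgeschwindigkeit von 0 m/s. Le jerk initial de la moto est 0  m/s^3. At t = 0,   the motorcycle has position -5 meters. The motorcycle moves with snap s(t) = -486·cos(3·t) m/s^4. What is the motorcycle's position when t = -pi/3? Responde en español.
Para resolver esto, necesitamos tomar 4 integrales de nuestra ecuación del snap s(t) = -486·cos(3·t). Integrando el snap y usando la condición inicial j(0) = 0, obtenemos j(t) = -162·sin(3·t). Integrando la sacudida y usando la condición inicial a(0) = 54, obtenemos a(t) = 54·cos(3·t). Tomando ∫a(t)dt y aplicando v(0) = 0, encontramos v(t) = 18·sin(3·t). La integral de la velocidad es la posición. Usando x(0) = -5, obtenemos x(t) = 1 - 6·cos(3·t). De la ecuación de la posición x(t) = 1 - 6·cos(3·t), sustituimos t = -pi/3 para obtener x = 7.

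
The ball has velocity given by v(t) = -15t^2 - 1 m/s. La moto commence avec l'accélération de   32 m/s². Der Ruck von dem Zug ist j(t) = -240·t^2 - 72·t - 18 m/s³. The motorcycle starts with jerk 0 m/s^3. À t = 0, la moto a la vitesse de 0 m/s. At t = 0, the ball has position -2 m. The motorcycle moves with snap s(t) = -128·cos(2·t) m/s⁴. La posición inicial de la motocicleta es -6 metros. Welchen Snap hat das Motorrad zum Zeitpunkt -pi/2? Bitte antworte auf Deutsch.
Mit s(t) = -128·cos(2·t) und Einsetzen von t = -pi/2, finden wir s = 128.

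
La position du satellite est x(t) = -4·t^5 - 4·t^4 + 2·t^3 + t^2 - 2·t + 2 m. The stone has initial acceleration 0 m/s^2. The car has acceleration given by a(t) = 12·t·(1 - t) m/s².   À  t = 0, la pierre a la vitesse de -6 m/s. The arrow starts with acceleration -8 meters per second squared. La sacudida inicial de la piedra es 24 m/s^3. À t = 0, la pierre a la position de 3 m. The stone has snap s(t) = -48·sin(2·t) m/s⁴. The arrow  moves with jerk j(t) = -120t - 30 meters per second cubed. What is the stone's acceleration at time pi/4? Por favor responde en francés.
Pour résoudre ceci, nous devons prendre 2 intégrales de notre équation du snap s(t) = -48·sin(2·t). L'intégrale du snap, avec j(0) = 24, donne le jerk: j(t) = 24·cos(2·t). La primitive du jerk est l'accélération. En utilisant a(0) = 0, nous obtenons a(t) = 12·sin(2·t). Nous avons l'accélération a(t) = 12·sin(2·t). En substituant t = pi/4: a(pi/4) = 12.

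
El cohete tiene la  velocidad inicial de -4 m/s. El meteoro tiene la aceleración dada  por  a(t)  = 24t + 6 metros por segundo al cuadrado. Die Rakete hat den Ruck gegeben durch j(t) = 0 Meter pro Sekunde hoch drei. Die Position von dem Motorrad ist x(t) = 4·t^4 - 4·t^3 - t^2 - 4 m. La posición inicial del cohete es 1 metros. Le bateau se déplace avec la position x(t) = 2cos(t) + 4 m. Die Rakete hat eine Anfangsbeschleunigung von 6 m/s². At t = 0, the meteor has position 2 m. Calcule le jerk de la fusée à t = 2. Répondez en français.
En utilisant j(t) = 0 et en substituant t = 2, nous trouvons j = 0.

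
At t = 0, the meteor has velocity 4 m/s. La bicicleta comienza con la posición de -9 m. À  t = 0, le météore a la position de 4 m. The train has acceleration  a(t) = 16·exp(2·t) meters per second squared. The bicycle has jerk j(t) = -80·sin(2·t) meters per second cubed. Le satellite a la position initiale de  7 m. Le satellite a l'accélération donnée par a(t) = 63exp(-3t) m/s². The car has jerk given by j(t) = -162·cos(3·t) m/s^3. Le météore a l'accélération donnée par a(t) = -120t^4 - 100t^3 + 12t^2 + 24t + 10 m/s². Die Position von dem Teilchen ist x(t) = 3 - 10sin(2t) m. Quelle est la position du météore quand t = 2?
Nous devons intégrer notre équation de l'accélération a(t) = -120·t^4 - 100·t^3 + 12·t^2 + 24·t + 10 2 fois. La primitive de l'accélération est la vitesse. En utilisant v(0) = 4, nous obtenons v(t) = -24·t^5 - 25·t^4 + 4·t^3 + 12·t^2 + 10·t + 4. En intégrant la vitesse et en utilisant la condition initiale x(0) = 4, nous obtenons x(t) = -4·t^6 - 5·t^5 + t^4 + 4·t^3 + 5·t^2 + 4·t + 4. En utilisant x(t) = -4·t^6 - 5·t^5 + t^4 + 4·t^3 + 5·t^2 + 4·t + 4 et en substituant t = 2, nous trouvons x = -336.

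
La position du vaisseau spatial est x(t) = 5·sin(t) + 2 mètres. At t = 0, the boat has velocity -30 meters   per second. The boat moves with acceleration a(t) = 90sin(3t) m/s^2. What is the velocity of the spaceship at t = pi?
Starting from position x(t) = 5·sin(t) + 2, we take 1 derivative. The derivative of position gives velocity: v(t) = 5·cos(t). We have velocity v(t) = 5·cos(t). Substituting t = pi: v(pi) = -5.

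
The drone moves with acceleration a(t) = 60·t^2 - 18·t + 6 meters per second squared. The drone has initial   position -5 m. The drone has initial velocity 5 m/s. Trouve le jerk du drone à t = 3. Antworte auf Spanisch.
Debemos derivar nuestra ecuación de la aceleración a(t) = 60·t^2 - 18·t + 6 1 vez. Tomando d/dt de a(t), encontramos j(t) = 120·t - 18. Usando j(t) = 120·t - 18 y sustituyendo t = 3, encontramos j = 342.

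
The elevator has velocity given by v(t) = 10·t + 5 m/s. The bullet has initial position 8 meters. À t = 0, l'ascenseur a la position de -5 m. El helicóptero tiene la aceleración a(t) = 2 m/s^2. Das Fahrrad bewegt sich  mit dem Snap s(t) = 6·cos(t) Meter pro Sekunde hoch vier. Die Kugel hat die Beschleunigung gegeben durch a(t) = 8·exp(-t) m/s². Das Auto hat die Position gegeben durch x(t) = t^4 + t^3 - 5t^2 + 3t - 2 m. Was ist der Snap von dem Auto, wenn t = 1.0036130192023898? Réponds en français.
Pour résoudre ceci, nous devons prendre 4 dérivées de notre équation de la position x(t) = t^4 + t^3 - 5·t^2 + 3·t - 2. En prenant d/dt de x(t), nous trouvons v(t) = 4·t^3 + 3·t^2 - 10·t + 3. La dérivée de la vitesse donne l'accélération: a(t) = 12·t^2 + 6·t - 10. La dérivée de l'accélération donne le jerk: j(t) = 24·t + 6. La dérivée du jerk donne le snap: s(t) = 24. Nous avons le snap s(t) = 24. En substituant t = 1.0036130192023898: s(1.0036130192023898) = 24.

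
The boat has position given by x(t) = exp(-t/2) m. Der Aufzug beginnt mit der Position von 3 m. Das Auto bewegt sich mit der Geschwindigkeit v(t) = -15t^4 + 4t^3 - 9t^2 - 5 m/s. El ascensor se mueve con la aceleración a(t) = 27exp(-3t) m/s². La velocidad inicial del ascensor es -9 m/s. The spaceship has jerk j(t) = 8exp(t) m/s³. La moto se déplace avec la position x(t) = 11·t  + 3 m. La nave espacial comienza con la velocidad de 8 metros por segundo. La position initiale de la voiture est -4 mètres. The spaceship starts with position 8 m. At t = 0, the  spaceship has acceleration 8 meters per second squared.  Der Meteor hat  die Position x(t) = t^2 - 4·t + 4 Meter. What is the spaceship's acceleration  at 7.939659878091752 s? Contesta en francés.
Pour résoudre ceci, nous devons prendre 1 primitive de notre équation du jerk j(t) = 8·exp(t). En intégrant le jerk et en utilisant la condition initiale a(0) = 8, nous obtenons a(t) = 8·exp(t). Nous avons l'accélération a(t) = 8·exp(t). En substituant t = 7.939659878091752: a(7.939659878091752) = 22451.2466068063.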